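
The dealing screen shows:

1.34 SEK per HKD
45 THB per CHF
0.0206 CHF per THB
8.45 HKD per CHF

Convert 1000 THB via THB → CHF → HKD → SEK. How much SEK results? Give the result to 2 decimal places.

1000 THB × 0.0206 = 20.6 CHF
20.6 CHF × 8.45 = 174.07 HKD
174.07 HKD × 1.34 = 233.2538 SEK

233.25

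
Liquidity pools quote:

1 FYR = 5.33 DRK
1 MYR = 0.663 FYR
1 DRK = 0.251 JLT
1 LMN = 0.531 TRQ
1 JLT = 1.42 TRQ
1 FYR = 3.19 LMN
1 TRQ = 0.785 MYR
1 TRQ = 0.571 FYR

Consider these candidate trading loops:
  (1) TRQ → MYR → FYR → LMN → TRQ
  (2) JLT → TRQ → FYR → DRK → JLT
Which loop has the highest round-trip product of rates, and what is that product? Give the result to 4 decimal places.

(1) 0.785 × 0.663 × 3.19 × 0.531 = 0.88159
(2) 1.42 × 0.571 × 5.33 × 0.251 = 1.08474
Highest is cycle (2) at 1.0847 (>1, arbitrage).

1.0847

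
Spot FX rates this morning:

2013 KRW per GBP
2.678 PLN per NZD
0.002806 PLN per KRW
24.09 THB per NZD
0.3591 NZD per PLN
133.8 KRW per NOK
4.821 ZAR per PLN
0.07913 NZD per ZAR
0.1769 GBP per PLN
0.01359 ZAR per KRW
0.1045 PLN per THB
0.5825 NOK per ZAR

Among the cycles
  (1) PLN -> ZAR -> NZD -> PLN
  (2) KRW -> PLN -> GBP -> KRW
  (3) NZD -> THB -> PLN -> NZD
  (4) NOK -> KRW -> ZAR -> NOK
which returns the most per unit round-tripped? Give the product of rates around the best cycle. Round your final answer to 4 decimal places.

1.0592

(1) 4.821 × 0.07913 × 2.678 = 1.02162
(2) 0.002806 × 0.1769 × 2013 = 0.99922
(3) 24.09 × 0.1045 × 0.3591 = 0.90400
(4) 133.8 × 0.01359 × 0.5825 = 1.05918
Highest is cycle (4) at 1.0592 (>1, arbitrage).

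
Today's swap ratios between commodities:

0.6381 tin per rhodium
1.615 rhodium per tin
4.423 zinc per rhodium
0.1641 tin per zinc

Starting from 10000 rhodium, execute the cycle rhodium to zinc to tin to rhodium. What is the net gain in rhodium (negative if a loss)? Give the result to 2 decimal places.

10000 rhodium × 4.423 = 44230 zinc
44230 zinc × 0.1641 = 7258.143 tin
7258.143 tin × 1.615 = 11721.900945 rhodium
Net change: 11721.900945 − 10000 = 1721.900945 rhodium

1721.90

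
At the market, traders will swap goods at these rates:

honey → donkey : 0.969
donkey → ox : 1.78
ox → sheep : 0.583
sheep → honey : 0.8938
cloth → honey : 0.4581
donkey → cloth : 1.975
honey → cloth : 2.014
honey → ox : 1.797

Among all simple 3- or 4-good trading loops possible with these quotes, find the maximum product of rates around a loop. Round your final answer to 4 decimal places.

honey→ox→sheep→honey: 1.797 × 0.583 × 0.8938 = 0.93639
honey→donkey→ox→sheep→honey: 0.969 × 1.78 × 0.583 × 0.8938 = 0.89878
honey→donkey→cloth→honey: 0.969 × 1.975 × 0.4581 = 0.87670
Maximum is honey→ox→sheep→honey at 0.9364; no arbitrage — every cycle loses value.

0.9364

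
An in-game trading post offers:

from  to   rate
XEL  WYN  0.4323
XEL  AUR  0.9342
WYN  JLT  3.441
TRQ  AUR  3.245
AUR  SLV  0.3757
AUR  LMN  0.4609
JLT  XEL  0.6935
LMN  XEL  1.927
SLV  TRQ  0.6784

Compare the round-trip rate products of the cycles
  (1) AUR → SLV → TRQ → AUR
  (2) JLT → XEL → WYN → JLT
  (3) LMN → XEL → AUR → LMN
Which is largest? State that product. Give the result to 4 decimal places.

1.0316

(1) 0.3757 × 0.6784 × 3.245 = 0.82707
(2) 0.6935 × 0.4323 × 3.441 = 1.03161
(3) 1.927 × 0.9342 × 0.4609 = 0.82971
Highest is cycle (2) at 1.0316 (>1, arbitrage).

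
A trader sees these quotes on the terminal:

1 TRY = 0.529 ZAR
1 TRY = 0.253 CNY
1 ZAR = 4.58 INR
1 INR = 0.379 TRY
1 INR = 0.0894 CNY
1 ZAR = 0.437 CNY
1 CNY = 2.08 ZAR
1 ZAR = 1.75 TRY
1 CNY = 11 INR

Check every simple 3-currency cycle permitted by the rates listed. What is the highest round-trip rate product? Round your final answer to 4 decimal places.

1.0548

CNY→INR→TRY→CNY: 11 × 0.379 × 0.253 = 1.05476
CNY→ZAR→TRY→CNY: 2.08 × 1.75 × 0.253 = 0.92092
INR→TRY→ZAR→INR: 0.379 × 0.529 × 4.58 = 0.91825
CNY→ZAR→INR→CNY: 2.08 × 4.58 × 0.0894 = 0.85166
Maximum is CNY→INR→TRY→CNY at 1.0548; arbitrage exists.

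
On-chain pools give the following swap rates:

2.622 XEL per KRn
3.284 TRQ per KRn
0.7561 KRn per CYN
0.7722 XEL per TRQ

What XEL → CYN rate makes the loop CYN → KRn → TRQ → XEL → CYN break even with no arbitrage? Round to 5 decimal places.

Known legs of the cycle: 0.7561 × 3.284 × 0.7722 = 1.91739761928
For no arbitrage the full-cycle product must be 1, so the missing rate is 1 / 1.91739761928 ≈ 0.5215402.

0.52154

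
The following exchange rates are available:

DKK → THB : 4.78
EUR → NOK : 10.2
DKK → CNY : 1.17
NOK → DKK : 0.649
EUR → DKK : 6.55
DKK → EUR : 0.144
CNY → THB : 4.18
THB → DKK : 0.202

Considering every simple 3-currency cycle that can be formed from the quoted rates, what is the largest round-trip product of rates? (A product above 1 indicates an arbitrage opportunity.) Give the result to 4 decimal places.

0.9879

THB→DKK→CNY→THB: 0.202 × 1.17 × 4.18 = 0.98790
NOK→DKK→EUR→NOK: 0.649 × 0.144 × 10.2 = 0.95325
Maximum is THB→DKK→CNY→THB at 0.9879; no arbitrage — every cycle loses value.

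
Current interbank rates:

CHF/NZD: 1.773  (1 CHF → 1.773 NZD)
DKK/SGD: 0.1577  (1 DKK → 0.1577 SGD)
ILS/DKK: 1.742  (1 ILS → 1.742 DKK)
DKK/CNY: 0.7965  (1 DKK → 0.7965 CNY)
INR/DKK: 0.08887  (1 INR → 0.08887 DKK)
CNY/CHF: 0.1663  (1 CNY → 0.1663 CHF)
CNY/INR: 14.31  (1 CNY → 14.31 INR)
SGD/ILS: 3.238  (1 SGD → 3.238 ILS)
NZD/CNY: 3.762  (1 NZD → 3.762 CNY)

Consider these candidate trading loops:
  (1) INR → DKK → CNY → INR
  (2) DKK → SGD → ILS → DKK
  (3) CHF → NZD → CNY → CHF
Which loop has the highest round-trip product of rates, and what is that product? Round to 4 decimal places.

(1) 0.08887 × 0.7965 × 14.31 = 1.01293
(2) 0.1577 × 3.238 × 1.742 = 0.88952
(3) 1.773 × 3.762 × 0.1663 = 1.10923
Highest is cycle (3) at 1.1092 (>1, arbitrage).

1.1092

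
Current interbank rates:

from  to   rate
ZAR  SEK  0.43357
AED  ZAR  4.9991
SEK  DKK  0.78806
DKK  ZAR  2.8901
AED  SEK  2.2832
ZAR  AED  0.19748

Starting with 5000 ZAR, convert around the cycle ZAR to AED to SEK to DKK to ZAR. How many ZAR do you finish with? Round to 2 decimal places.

5134.63

5000 ZAR × 0.19748 = 987.4 AED
987.4 AED × 2.2832 = 2254.43168 SEK
2254.43168 SEK × 0.78806 = 1776.6274297408 DKK
1776.6274297408 DKK × 2.8901 = 5134.63093469388608 ZAR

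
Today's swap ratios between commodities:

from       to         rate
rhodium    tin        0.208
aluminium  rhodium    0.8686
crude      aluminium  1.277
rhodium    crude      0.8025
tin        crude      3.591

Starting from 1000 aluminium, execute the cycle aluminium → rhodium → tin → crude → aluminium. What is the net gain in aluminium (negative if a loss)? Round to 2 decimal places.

-171.51

1000 aluminium × 0.8686 = 868.6 rhodium
868.6 rhodium × 0.208 = 180.6688 tin
180.6688 tin × 3.591 = 648.7816608 crude
648.7816608 crude × 1.277 = 828.4941808416 aluminium
Net change: 828.4941808416 − 1000 = -171.5058191584 aluminium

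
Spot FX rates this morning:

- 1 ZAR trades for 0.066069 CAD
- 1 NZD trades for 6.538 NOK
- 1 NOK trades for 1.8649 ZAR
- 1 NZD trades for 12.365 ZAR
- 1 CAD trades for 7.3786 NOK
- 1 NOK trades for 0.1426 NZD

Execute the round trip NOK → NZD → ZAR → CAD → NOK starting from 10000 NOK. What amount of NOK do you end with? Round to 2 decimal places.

10000 NOK × 0.1426 = 1426 NZD
1426 NZD × 12.365 = 17632.49 ZAR
17632.49 ZAR × 0.066069 = 1164.96098181 CAD
1164.96098181 CAD × 7.3786 = 8595.781100383266 NOK

8595.78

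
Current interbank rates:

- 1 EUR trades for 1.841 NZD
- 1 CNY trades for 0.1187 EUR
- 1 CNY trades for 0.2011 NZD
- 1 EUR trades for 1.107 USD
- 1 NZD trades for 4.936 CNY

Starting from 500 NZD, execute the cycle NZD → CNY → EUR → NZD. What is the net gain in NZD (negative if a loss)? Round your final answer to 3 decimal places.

500 NZD × 4.936 = 2468 CNY
2468 CNY × 0.1187 = 292.9516 EUR
292.9516 EUR × 1.841 = 539.3238956 NZD
Net change: 539.3238956 − 500 = 39.3238956 NZD

39.324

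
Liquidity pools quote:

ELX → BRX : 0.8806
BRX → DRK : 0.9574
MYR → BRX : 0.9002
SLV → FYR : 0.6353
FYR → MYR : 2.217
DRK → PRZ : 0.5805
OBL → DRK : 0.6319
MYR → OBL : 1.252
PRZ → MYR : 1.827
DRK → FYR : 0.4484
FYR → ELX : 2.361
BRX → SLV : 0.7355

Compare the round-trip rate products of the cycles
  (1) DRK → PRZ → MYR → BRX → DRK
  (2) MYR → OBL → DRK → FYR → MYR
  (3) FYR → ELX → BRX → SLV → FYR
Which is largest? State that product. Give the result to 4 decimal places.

(1) 0.5805 × 1.827 × 0.9002 × 0.9574 = 0.91406
(2) 1.252 × 0.6319 × 0.4484 × 2.217 = 0.78647
(3) 2.361 × 0.8806 × 0.7355 × 0.6353 = 0.97149
Highest is cycle (3) at 0.9715 (≤1, no arbitrage).

0.9715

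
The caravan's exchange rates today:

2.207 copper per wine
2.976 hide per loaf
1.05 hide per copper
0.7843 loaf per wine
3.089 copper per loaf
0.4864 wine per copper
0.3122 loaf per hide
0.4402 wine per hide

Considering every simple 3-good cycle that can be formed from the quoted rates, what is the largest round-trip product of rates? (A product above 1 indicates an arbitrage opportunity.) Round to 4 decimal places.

1.1784

loaf→copper→wine→loaf: 3.089 × 0.4864 × 0.7843 = 1.17840
hide→wine→loaf→hide: 0.4402 × 0.7843 × 2.976 = 1.02746
hide→wine→copper→hide: 0.4402 × 2.207 × 1.05 = 1.02010
hide→loaf→copper→hide: 0.3122 × 3.089 × 1.05 = 1.01261
Maximum is loaf→copper→wine→loaf at 1.1784; arbitrage exists.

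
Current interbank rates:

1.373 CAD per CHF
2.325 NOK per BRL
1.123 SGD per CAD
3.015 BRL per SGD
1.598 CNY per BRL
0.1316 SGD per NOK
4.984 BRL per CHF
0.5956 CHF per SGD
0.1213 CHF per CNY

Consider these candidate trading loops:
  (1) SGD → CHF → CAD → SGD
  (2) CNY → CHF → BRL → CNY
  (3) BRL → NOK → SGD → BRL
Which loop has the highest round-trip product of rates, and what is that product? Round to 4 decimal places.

(1) 0.5956 × 1.373 × 1.123 = 0.91834
(2) 0.1213 × 4.984 × 1.598 = 0.96609
(3) 2.325 × 0.1316 × 3.015 = 0.92250
Highest is cycle (2) at 0.9661 (≤1, no arbitrage).

0.9661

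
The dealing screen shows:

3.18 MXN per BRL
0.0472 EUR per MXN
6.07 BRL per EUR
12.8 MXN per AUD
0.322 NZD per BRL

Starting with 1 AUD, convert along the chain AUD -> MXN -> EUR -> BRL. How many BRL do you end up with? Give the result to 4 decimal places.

3.6673

1 AUD × 12.8 = 12.8 MXN
12.8 MXN × 0.0472 = 0.60416 EUR
0.60416 EUR × 6.07 = 3.6672512 BRL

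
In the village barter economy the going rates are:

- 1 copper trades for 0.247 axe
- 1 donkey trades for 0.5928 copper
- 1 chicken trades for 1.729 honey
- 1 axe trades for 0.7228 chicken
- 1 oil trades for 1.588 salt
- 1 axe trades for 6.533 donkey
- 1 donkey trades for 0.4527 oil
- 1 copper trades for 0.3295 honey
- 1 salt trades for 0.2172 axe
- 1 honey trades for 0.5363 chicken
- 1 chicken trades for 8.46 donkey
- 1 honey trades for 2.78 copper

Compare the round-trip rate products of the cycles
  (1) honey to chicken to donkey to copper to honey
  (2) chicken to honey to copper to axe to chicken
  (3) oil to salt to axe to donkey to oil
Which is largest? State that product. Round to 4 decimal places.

1.0201

(1) 0.5363 × 8.46 × 0.5928 × 0.3295 = 0.88622
(2) 1.729 × 2.78 × 0.247 × 0.7228 = 0.85813
(3) 1.588 × 0.2172 × 6.533 × 0.4527 = 1.02008
Highest is cycle (3) at 1.0201 (>1, arbitrage).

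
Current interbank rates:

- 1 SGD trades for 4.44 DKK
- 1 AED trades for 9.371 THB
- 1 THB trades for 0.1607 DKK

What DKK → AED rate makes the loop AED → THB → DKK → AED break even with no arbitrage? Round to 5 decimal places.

Known legs of the cycle: 9.371 × 0.1607 = 1.5059197
For no arbitrage the full-cycle product must be 1, so the missing rate is 1 / 1.5059197 ≈ 0.6640460.

0.66405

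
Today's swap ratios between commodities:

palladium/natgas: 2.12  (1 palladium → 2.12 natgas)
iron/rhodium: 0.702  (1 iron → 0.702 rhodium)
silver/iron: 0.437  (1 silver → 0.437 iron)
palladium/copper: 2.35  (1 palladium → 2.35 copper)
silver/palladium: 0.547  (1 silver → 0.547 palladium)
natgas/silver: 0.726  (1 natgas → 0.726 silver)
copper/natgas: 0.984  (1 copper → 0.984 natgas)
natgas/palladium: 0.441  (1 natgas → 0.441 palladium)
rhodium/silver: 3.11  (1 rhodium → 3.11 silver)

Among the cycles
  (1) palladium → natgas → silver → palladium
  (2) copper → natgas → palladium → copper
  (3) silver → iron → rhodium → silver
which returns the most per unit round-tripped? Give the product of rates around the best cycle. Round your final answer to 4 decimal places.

1.0198

(1) 2.12 × 0.726 × 0.547 = 0.84190
(2) 0.984 × 0.441 × 2.35 = 1.01977
(3) 0.437 × 0.702 × 3.11 = 0.95407
Highest is cycle (2) at 1.0198 (>1, arbitrage).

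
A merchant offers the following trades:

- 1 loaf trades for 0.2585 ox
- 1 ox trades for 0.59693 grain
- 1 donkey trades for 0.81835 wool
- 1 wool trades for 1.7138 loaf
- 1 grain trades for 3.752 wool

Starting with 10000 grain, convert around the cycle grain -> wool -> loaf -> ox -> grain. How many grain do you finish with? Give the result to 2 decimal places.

10000 grain × 3.752 = 37520 wool
37520 wool × 1.7138 = 64301.776 loaf
64301.776 loaf × 0.2585 = 16622.009096 ox
16622.009096 ox × 0.59693 = 9922.17588967528 grain

9922.18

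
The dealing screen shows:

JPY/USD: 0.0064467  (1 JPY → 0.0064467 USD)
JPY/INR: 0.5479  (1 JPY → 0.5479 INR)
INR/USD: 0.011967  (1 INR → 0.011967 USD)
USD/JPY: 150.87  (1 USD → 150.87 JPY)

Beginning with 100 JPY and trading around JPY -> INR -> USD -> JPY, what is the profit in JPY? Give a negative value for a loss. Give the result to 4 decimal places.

-1.0788

100 JPY × 0.5479 = 54.79 INR
54.79 INR × 0.011967 = 0.65567193 USD
0.65567193 USD × 150.87 = 98.9212240791 JPY
Net change: 98.9212240791 − 100 = -1.0787759209 JPY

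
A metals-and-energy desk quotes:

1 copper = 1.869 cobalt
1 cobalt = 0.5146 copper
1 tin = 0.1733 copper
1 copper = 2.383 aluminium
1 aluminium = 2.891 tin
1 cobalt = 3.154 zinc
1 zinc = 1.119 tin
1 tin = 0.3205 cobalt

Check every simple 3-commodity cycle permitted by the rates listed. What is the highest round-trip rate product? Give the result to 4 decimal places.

1.1939

aluminium→tin→copper→aluminium: 2.891 × 0.1733 × 2.383 = 1.19391
zinc→tin→cobalt→zinc: 1.119 × 0.3205 × 3.154 = 1.13115
Maximum is aluminium→tin→copper→aluminium at 1.1939; arbitrage exists.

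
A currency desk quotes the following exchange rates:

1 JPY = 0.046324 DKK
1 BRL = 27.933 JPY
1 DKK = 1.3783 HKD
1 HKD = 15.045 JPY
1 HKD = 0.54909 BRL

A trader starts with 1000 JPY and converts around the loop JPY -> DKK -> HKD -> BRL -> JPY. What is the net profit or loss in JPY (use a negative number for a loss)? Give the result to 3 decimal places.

1000 JPY × 0.046324 = 46.324 DKK
46.324 DKK × 1.3783 = 63.8483692 HKD
63.8483692 HKD × 0.54909 = 35.058501044028 BRL
35.058501044028 BRL × 27.933 = 979.289109662834124 JPY
Net change: 979.289109662834124 − 1000 = -20.710890337165876 JPY

-20.711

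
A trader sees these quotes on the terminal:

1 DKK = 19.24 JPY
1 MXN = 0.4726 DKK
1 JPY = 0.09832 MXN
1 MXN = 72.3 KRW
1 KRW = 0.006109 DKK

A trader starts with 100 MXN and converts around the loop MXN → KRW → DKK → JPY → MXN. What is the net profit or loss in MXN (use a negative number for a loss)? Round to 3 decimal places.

100 MXN × 72.3 = 7230 KRW
7230 KRW × 0.006109 = 44.16807 DKK
44.16807 DKK × 19.24 = 849.7936668 JPY
849.7936668 JPY × 0.09832 = 83.551713319776 MXN
Net change: 83.551713319776 − 100 = -16.448286680224 MXN

-16.448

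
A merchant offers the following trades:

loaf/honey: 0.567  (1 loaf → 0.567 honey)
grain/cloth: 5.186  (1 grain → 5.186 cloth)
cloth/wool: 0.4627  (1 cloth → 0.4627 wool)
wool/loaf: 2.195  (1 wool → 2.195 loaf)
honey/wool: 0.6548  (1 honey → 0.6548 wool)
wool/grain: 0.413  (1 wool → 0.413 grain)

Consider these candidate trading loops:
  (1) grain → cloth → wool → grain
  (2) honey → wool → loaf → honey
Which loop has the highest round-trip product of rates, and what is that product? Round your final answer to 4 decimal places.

(1) 5.186 × 0.4627 × 0.413 = 0.99102
(2) 0.6548 × 2.195 × 0.567 = 0.81494
Highest is cycle (1) at 0.9910 (≤1, no arbitrage).

0.9910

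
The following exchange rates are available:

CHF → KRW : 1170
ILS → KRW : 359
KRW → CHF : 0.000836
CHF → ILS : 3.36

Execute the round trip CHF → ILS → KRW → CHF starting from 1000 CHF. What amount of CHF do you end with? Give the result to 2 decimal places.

1000 CHF × 3.36 = 3360 ILS
3360 ILS × 359 = 1206240 KRW
1206240 KRW × 0.000836 = 1008.41664 CHF

1008.42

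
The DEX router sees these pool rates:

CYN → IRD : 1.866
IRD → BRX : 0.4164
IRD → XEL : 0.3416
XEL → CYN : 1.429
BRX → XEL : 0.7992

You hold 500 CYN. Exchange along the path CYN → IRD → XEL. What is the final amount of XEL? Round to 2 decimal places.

318.71

500 CYN × 1.866 = 933 IRD
933 IRD × 0.3416 = 318.7128 XEL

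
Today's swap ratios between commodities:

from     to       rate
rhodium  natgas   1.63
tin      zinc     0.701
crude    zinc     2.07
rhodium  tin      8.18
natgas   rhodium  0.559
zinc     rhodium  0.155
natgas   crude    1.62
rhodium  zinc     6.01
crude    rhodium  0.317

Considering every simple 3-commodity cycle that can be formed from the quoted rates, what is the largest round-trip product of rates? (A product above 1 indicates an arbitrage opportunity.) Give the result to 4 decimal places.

tin→zinc→rhodium→tin: 0.701 × 0.155 × 8.18 = 0.88880
natgas→crude→rhodium→natgas: 1.62 × 0.317 × 1.63 = 0.83707
Maximum is tin→zinc→rhodium→tin at 0.8888; no arbitrage — every cycle loses value.

0.8888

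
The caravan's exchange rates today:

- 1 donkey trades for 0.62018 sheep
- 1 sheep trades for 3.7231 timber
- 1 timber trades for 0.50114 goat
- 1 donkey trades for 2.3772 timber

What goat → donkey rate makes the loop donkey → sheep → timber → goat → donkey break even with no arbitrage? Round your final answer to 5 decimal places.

0.86421

Known legs of the cycle: 0.62018 × 3.7231 × 0.50114 = 1.15712833006012
For no arbitrage the full-cycle product must be 1, so the missing rate is 1 / 1.15712833006012 ≈ 0.8642084.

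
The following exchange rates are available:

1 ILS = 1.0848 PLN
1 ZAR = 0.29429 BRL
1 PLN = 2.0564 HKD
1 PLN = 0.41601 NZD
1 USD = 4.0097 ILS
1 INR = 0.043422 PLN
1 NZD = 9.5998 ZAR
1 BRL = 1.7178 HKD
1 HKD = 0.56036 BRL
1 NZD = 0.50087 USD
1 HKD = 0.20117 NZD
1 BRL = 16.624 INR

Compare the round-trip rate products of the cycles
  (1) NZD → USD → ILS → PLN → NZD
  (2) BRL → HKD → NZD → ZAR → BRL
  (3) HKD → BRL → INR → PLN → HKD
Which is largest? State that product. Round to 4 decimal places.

0.9763

(1) 0.50087 × 4.0097 × 1.0848 × 0.41601 = 0.90634
(2) 1.7178 × 0.20117 × 9.5998 × 0.29429 = 0.97628
(3) 0.56036 × 16.624 × 0.043422 × 2.0564 = 0.83180
Highest is cycle (2) at 0.9763 (≤1, no arbitrage).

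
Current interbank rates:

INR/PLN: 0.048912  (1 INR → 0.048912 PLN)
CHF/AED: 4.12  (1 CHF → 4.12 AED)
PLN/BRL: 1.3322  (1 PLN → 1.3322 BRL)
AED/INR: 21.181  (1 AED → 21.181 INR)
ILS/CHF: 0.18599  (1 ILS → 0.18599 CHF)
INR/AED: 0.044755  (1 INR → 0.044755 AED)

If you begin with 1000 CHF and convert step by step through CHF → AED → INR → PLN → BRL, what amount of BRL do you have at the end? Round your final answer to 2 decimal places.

5686.28

1000 CHF × 4.12 = 4120 AED
4120 AED × 21.181 = 87265.72 INR
87265.72 INR × 0.048912 = 4268.34089664 PLN
4268.34089664 PLN × 1.3322 = 5686.283742503808 BRL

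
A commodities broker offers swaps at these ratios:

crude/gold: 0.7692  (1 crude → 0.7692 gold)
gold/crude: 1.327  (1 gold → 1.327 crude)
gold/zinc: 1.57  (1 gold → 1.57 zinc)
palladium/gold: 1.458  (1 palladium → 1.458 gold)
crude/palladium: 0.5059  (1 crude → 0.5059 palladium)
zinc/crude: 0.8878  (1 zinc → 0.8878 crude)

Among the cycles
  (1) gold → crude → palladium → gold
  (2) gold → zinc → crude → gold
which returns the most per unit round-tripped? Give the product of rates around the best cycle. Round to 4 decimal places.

(1) 1.327 × 0.5059 × 1.458 = 0.97880
(2) 1.57 × 0.8878 × 0.7692 = 1.07215
Highest is cycle (2) at 1.0721 (>1, arbitrage).

1.0721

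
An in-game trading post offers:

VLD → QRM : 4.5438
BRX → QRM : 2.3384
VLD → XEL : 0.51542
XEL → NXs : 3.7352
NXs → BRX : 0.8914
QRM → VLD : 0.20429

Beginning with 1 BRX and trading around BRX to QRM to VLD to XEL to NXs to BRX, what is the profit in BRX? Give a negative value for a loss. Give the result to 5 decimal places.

1 BRX × 2.3384 = 2.3384 QRM
2.3384 QRM × 0.20429 = 0.477711736 VLD
0.477711736 VLD × 0.51542 = 0.24622218296912 XEL
0.24622218296912 XEL × 3.7352 = 0.919689097826257024 NXs
0.919689097826257024 NXs × 0.8914 = 0.8198108618023255111936 BRX
Net change: 0.8198108618023255111936 − 1 = -0.1801891381976744888064 BRX

-0.18019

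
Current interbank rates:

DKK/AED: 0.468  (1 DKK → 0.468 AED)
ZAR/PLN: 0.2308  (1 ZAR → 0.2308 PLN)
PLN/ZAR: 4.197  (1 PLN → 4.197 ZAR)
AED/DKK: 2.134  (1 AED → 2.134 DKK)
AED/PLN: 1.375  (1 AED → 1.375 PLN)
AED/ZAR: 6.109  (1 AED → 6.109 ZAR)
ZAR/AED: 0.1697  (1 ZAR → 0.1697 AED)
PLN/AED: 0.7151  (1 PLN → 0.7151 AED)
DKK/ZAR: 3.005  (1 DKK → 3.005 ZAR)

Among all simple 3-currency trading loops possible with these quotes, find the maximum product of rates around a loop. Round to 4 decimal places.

AED→DKK→ZAR→AED: 2.134 × 3.005 × 0.1697 = 1.08823
AED→ZAR→PLN→AED: 6.109 × 0.2308 × 0.7151 = 1.00826
AED→PLN→ZAR→AED: 1.375 × 4.197 × 0.1697 = 0.97932
Maximum is AED→DKK→ZAR→AED at 1.0882; arbitrage exists.

1.0882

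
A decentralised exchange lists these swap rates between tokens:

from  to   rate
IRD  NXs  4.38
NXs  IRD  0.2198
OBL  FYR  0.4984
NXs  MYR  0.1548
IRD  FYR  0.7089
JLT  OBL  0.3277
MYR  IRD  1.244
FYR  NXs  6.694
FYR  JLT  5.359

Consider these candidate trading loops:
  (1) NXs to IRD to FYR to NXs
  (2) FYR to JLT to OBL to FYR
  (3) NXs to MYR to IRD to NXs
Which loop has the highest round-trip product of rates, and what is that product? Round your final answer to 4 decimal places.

(1) 0.2198 × 0.7089 × 6.694 = 1.04303
(2) 5.359 × 0.3277 × 0.4984 = 0.87526
(3) 0.1548 × 1.244 × 4.38 = 0.84346
Highest is cycle (1) at 1.0430 (>1, arbitrage).

1.0430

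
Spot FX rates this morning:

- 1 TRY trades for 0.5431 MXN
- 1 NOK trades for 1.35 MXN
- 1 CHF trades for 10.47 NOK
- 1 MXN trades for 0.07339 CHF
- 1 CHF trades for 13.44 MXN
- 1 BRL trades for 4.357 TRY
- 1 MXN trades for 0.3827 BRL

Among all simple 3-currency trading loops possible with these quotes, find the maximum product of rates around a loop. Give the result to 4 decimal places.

CHF→NOK→MXN→CHF: 10.47 × 1.35 × 0.07339 = 1.03733
TRY→MXN→BRL→TRY: 0.5431 × 0.3827 × 4.357 = 0.90558
Maximum is CHF→NOK→MXN→CHF at 1.0373; arbitrage exists.

1.0373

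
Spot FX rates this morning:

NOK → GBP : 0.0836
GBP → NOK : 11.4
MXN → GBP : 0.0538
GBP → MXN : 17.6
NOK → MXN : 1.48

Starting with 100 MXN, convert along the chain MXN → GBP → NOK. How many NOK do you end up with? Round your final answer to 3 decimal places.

61.332

100 MXN × 0.0538 = 5.38 GBP
5.38 GBP × 11.4 = 61.332 NOK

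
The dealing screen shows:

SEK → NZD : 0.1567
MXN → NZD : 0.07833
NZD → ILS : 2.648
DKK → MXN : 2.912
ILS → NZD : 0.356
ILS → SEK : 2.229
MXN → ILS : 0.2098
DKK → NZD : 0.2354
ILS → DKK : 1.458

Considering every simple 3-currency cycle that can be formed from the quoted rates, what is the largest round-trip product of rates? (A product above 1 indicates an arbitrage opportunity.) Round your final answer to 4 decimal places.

0.9249

ILS→SEK→NZD→ILS: 2.229 × 0.1567 × 2.648 = 0.92490
ILS→DKK→NZD→ILS: 1.458 × 0.2354 × 2.648 = 0.90883
ILS→DKK→MXN→ILS: 1.458 × 2.912 × 0.2098 = 0.89075
Maximum is ILS→SEK→NZD→ILS at 0.9249; no arbitrage — every cycle loses value.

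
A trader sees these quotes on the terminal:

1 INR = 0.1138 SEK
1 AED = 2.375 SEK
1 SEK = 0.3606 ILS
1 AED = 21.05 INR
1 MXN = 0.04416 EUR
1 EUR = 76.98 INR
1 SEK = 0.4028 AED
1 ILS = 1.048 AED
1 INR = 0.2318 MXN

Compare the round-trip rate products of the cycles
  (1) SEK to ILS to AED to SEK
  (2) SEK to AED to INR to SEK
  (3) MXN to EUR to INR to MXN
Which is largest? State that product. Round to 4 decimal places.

(1) 0.3606 × 1.048 × 2.375 = 0.89753
(2) 0.4028 × 21.05 × 0.1138 = 0.96490
(3) 0.04416 × 76.98 × 0.2318 = 0.78799
Highest is cycle (2) at 0.9649 (≤1, no arbitrage).

0.9649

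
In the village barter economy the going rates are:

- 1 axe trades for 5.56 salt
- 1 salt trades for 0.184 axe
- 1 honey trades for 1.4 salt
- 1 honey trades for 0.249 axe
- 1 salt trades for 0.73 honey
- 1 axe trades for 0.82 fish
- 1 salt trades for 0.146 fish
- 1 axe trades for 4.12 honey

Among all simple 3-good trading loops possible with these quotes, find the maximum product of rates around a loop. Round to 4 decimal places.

honey→salt→axe→honey: 1.4 × 0.184 × 4.12 = 1.06131
honey→axe→salt→honey: 0.249 × 5.56 × 0.73 = 1.01064
Maximum is honey→salt→axe→honey at 1.0613; arbitrage exists.

1.0613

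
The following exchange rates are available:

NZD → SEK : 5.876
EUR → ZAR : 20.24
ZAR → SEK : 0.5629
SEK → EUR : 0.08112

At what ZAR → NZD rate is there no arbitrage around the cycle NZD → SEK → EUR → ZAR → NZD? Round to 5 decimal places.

Known legs of the cycle: 5.876 × 0.08112 × 20.24 = 9.6476210688
For no arbitrage the full-cycle product must be 1, so the missing rate is 1 / 9.6476210688 ≈ 0.1036525.

0.10365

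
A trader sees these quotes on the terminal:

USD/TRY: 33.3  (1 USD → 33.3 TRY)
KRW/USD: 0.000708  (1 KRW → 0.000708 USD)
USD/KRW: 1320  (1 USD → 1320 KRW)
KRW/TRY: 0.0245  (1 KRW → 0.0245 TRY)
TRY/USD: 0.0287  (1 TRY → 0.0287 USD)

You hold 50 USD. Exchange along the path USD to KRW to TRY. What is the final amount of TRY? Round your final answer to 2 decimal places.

1617.00

50 USD × 1320 = 66000 KRW
66000 KRW × 0.0245 = 1617 TRY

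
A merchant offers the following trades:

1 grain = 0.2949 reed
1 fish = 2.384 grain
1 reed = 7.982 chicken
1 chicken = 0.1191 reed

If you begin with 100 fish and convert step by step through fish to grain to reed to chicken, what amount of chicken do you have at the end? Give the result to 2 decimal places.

561.17

100 fish × 2.384 = 238.4 grain
238.4 grain × 0.2949 = 70.30416 reed
70.30416 reed × 7.982 = 561.16780512 chicken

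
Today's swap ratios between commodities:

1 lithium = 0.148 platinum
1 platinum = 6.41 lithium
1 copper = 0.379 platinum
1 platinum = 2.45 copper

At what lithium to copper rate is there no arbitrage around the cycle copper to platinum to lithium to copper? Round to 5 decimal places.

0.41163

Known legs of the cycle: 0.379 × 6.41 = 2.42939
For no arbitrage the full-cycle product must be 1, so the missing rate is 1 / 2.42939 ≈ 0.4116260.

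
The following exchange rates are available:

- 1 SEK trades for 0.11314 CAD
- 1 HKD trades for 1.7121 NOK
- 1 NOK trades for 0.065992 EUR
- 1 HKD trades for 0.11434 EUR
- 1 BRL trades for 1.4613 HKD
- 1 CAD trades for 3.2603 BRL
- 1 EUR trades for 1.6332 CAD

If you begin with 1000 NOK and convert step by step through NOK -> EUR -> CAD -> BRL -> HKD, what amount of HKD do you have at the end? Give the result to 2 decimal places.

513.48

1000 NOK × 0.065992 = 65.992 EUR
65.992 EUR × 1.6332 = 107.7781344 CAD
107.7781344 CAD × 3.2603 = 351.38905158432 BRL
351.38905158432 BRL × 1.4613 = 513.484821080166816 HKD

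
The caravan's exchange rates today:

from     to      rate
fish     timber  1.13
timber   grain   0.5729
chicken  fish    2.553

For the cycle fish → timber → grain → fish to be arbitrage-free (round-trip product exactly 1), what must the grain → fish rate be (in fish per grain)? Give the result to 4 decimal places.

1.5447

Known legs of the cycle: 1.13 × 0.5729 = 0.647377
For no arbitrage the full-cycle product must be 1, so the missing rate is 1 / 0.647377 ≈ 1.544695.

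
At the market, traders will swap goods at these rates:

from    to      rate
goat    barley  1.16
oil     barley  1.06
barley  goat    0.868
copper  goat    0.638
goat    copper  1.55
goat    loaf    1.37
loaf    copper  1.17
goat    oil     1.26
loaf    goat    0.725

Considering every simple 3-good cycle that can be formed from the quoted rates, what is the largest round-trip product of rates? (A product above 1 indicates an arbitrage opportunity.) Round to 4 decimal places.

1.1593

oil→barley→goat→oil: 1.06 × 0.868 × 1.26 = 1.15930
loaf→copper→goat→loaf: 1.17 × 0.638 × 1.37 = 1.02265
Maximum is oil→barley→goat→oil at 1.1593; arbitrage exists.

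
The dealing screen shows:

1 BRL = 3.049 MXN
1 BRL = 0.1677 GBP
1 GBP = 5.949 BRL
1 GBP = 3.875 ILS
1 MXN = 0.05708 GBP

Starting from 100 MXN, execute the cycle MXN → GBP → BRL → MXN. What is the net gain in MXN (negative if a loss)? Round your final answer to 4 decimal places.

3.5346

100 MXN × 0.05708 = 5.708 GBP
5.708 GBP × 5.949 = 33.956892 BRL
33.956892 BRL × 3.049 = 103.534563708 MXN
Net change: 103.534563708 − 100 = 3.534563708 MXN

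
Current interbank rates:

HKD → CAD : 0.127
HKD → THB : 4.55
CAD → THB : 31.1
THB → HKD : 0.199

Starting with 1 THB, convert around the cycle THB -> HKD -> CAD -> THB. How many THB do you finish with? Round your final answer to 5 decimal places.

1 THB × 0.199 = 0.199 HKD
0.199 HKD × 0.127 = 0.025273 CAD
0.025273 CAD × 31.1 = 0.7859903 THB

0.78599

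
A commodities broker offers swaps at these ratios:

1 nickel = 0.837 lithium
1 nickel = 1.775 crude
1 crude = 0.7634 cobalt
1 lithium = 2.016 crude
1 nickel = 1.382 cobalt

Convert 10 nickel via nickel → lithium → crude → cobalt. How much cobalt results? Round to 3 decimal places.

10 nickel × 0.837 = 8.37 lithium
8.37 lithium × 2.016 = 16.87392 crude
16.87392 crude × 0.7634 = 12.881550528 cobalt

12.882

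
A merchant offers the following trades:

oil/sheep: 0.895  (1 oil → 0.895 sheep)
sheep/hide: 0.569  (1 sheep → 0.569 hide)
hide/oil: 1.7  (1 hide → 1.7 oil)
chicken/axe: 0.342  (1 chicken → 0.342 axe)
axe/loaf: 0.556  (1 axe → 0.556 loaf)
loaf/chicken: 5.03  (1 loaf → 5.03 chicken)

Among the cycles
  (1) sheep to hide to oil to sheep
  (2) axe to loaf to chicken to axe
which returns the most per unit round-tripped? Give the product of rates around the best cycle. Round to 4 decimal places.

0.9565

(1) 0.569 × 1.7 × 0.895 = 0.86573
(2) 0.556 × 5.03 × 0.342 = 0.95646
Highest is cycle (2) at 0.9565 (≤1, no arbitrage).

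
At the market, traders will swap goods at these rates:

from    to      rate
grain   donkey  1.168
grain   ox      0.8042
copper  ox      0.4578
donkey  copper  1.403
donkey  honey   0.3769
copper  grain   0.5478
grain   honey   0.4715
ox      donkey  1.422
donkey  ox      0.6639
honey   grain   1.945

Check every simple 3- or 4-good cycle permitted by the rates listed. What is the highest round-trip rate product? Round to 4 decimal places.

donkey→copper→ox→donkey: 1.403 × 0.4578 × 1.422 = 0.91334
donkey→copper→grain→donkey: 1.403 × 0.5478 × 1.168 = 0.89768
donkey→copper→grain→ox→donkey: 1.403 × 0.5478 × 0.8042 × 1.422 = 0.87891
donkey→honey→grain→donkey: 0.3769 × 1.945 × 1.168 = 0.85623
donkey→honey→grain→ox→donkey: 0.3769 × 1.945 × 0.8042 × 1.422 = 0.83832
Maximum is donkey→copper→ox→donkey at 0.9133; no arbitrage — every cycle loses value.

0.9133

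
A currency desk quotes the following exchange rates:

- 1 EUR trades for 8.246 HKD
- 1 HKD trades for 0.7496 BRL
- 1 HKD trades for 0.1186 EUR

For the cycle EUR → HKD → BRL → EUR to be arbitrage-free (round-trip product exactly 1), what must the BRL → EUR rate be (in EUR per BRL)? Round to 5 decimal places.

Known legs of the cycle: 8.246 × 0.7496 = 6.1812016
For no arbitrage the full-cycle product must be 1, so the missing rate is 1 / 6.1812016 ≈ 0.1617808.

0.16178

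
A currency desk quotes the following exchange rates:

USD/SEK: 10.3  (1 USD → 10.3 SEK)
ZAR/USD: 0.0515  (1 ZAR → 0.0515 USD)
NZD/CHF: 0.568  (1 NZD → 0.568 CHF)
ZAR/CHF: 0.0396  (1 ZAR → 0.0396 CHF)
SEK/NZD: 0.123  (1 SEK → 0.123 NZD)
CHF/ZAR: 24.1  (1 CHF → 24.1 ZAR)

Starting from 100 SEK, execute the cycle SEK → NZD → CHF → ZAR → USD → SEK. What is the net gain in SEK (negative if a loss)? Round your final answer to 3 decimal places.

-10.687

100 SEK × 0.123 = 12.3 NZD
12.3 NZD × 0.568 = 6.9864 CHF
6.9864 CHF × 24.1 = 168.37224 ZAR
168.37224 ZAR × 0.0515 = 8.67117036 USD
8.67117036 USD × 10.3 = 89.313054708 SEK
Net change: 89.313054708 − 100 = -10.686945292 SEK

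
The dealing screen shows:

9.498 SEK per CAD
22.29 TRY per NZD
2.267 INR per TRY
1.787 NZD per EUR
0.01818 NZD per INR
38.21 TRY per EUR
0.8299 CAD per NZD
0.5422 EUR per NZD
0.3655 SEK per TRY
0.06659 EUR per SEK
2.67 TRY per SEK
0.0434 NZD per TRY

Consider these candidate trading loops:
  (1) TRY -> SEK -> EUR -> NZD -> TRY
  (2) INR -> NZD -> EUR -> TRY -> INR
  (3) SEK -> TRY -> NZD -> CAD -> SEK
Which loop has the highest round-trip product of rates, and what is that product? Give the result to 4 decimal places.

0.9695

(1) 0.3655 × 0.06659 × 1.787 × 22.29 = 0.96946
(2) 0.01818 × 0.5422 × 38.21 × 2.267 = 0.85385
(3) 2.67 × 0.0434 × 0.8299 × 9.498 = 0.91340
Highest is cycle (1) at 0.9695 (≤1, no arbitrage).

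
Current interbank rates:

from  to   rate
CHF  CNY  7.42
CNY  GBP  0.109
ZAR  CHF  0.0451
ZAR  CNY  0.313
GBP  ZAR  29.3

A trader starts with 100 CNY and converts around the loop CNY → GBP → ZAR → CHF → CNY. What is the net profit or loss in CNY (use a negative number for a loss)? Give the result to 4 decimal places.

100 CNY × 0.109 = 10.9 GBP
10.9 GBP × 29.3 = 319.37 ZAR
319.37 ZAR × 0.0451 = 14.403587 CHF
14.403587 CHF × 7.42 = 106.87461554 CNY
Net change: 106.87461554 − 100 = 6.87461554 CNY

6.8746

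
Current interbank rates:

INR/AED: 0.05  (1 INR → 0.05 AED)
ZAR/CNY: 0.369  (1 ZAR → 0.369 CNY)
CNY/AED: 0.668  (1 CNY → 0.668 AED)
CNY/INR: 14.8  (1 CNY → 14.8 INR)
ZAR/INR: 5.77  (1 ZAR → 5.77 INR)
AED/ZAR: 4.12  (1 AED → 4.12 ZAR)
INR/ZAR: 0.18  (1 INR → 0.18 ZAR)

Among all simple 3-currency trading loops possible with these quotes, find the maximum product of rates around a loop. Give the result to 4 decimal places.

1.1886

INR→AED→ZAR→INR: 0.05 × 4.12 × 5.77 = 1.18862
CNY→AED→ZAR→CNY: 0.668 × 4.12 × 0.369 = 1.01555
CNY→INR→ZAR→CNY: 14.8 × 0.18 × 0.369 = 0.98302
Maximum is INR→AED→ZAR→INR at 1.1886; arbitrage exists.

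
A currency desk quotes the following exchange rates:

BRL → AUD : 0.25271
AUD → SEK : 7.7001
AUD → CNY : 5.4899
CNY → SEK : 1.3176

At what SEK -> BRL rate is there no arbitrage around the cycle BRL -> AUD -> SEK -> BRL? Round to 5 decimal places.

0.51390

Known legs of the cycle: 0.25271 × 7.7001 = 1.945892271
For no arbitrage the full-cycle product must be 1, so the missing rate is 1 / 1.945892271 ≈ 0.5139031.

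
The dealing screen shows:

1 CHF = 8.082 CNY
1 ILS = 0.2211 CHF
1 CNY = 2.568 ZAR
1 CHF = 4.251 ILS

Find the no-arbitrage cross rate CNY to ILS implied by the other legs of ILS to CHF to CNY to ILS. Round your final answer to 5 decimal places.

Known legs of the cycle: 0.2211 × 8.082 = 1.7869302
For no arbitrage the full-cycle product must be 1, so the missing rate is 1 / 1.7869302 ≈ 0.5596189.

0.55962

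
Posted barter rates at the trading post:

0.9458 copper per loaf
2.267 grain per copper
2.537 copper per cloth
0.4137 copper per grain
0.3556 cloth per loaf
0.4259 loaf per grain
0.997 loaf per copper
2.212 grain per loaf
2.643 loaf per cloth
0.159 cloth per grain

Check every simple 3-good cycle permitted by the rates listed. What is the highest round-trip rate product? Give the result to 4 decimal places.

loaf→grain→cloth→loaf: 2.212 × 0.159 × 2.643 = 0.92956
grain→cloth→copper→grain: 0.159 × 2.537 × 2.267 = 0.91447
loaf→copper→grain→loaf: 0.9458 × 2.267 × 0.4259 = 0.91318
loaf→grain→copper→loaf: 2.212 × 0.4137 × 0.997 = 0.91236
loaf→cloth→copper→loaf: 0.3556 × 2.537 × 0.997 = 0.89945
Maximum is loaf→grain→cloth→loaf at 0.9296; no arbitrage — every cycle loses value.

0.9296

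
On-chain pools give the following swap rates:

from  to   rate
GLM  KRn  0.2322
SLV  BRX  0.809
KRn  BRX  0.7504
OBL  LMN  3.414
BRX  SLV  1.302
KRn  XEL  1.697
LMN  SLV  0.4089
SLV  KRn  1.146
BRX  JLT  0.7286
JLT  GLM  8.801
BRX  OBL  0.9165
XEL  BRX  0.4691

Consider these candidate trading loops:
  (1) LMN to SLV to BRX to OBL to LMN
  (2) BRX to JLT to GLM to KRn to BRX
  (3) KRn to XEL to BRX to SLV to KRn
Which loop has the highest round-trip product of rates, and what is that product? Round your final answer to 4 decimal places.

(1) 0.4089 × 0.809 × 0.9165 × 3.414 = 1.03505
(2) 0.7286 × 8.801 × 0.2322 × 0.7504 = 1.11732
(3) 1.697 × 0.4691 × 1.302 × 1.146 = 1.18780
Highest is cycle (3) at 1.1878 (>1, arbitrage).

1.1878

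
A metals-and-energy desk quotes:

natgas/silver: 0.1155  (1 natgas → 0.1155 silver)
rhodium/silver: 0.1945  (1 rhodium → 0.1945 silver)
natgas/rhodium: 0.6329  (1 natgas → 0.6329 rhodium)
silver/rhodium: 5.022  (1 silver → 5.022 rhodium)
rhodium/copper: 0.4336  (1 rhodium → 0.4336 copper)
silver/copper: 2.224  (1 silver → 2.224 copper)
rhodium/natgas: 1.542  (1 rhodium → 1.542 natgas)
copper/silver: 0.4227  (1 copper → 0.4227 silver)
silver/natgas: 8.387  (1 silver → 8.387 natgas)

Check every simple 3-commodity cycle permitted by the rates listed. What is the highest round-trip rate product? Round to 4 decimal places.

1.0324

natgas→rhodium→silver→natgas: 0.6329 × 0.1945 × 8.387 = 1.03243
copper→silver→rhodium→copper: 0.4227 × 5.022 × 0.4336 = 0.92045
natgas→silver→rhodium→natgas: 0.1155 × 5.022 × 1.542 = 0.89442
Maximum is natgas→rhodium→silver→natgas at 1.0324; arbitrage exists.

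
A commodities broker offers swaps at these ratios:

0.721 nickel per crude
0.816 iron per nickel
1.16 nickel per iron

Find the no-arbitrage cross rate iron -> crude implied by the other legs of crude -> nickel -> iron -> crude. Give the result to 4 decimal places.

Known legs of the cycle: 0.721 × 0.816 = 0.588336
For no arbitrage the full-cycle product must be 1, so the missing rate is 1 / 0.588336 ≈ 1.699709.

1.6997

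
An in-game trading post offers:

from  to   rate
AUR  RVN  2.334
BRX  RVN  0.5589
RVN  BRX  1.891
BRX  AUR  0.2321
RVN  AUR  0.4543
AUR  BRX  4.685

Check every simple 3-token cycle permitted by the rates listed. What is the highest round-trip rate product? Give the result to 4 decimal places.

RVN→AUR→BRX→RVN: 0.4543 × 4.685 × 0.5589 = 1.18956
RVN→BRX→AUR→RVN: 1.891 × 0.2321 × 2.334 = 1.02440
Maximum is RVN→AUR→BRX→RVN at 1.1896; arbitrage exists.

1.1896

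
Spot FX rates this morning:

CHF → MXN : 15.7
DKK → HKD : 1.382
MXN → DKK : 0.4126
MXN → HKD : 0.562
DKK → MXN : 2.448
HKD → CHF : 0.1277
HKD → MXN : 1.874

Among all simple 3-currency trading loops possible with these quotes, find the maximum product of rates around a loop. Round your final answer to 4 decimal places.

MXN→HKD→CHF→MXN: 0.562 × 0.1277 × 15.7 = 1.12675
DKK→HKD→MXN→DKK: 1.382 × 1.874 × 0.4126 = 1.06858
Maximum is MXN→HKD→CHF→MXN at 1.1267; arbitrage exists.

1.1267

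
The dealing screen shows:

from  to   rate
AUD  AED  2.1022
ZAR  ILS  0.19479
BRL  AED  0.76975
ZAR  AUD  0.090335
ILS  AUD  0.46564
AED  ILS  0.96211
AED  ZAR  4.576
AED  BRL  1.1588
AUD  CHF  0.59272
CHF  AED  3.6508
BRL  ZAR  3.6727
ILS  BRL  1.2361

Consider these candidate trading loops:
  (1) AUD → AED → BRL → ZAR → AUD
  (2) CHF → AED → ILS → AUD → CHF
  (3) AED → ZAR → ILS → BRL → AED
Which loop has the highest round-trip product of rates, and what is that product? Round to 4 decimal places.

(1) 2.1022 × 1.1588 × 3.6727 × 0.090335 = 0.80821
(2) 3.6508 × 0.96211 × 0.46564 × 0.59272 = 0.96942
(3) 4.576 × 0.19479 × 1.2361 × 0.76975 = 0.84812
Highest is cycle (2) at 0.9694 (≤1, no arbitrage).

0.9694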